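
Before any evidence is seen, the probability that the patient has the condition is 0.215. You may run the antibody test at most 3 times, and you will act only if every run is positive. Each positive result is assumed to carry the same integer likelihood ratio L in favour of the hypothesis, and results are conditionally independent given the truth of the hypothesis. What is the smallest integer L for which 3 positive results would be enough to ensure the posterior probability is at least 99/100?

Prior odds = 0.215/0.785 = 43/157.
Target odds = 0.99/0.01 = 99.
Need L³ ≥ 99 ÷ (43/157) = 15543/43.
7³ = 343 < 15543/43 ≤ 512 = 8³, so L = 8.

8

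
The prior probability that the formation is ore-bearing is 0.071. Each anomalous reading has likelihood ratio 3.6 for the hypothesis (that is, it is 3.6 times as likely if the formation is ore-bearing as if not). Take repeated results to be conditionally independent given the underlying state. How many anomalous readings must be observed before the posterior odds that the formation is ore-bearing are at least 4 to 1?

4

Prior odds: 0.071 ÷ 0.929 = 71/929.
Likelihood ratio per anomalous reading = 3.6.
Target odds = 4.
Need (71/929) × 3.6ⁿ ≥ 4, i.e. 3.6ⁿ ≥ 3716/71.
3.6³ = 46.656 falls short of 3716/71 but 3.6⁴ = 167.9616 reaches it, so n = 4.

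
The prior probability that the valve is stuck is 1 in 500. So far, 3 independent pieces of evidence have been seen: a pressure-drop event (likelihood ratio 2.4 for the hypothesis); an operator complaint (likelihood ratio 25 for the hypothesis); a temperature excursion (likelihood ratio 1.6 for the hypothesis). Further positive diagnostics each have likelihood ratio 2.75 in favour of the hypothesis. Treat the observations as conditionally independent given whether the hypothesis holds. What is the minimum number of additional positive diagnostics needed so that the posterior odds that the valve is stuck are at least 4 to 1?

3

Prior odds = 0.002/0.998 = 1/499.
Combined Bayes factor of the evidence already in hand = 2.4 × 25 × 1.6 = 96.
Odds after that evidence = (1/499) × 96 = 96/499.
Target odds = 4.
Need 2.75ⁿ ≥ 4 ÷ (96/499) = 499/24.
2.75² = 7.5625 falls short of 499/24 but 2.75³ = 20.796875 reaches it, so n = 3.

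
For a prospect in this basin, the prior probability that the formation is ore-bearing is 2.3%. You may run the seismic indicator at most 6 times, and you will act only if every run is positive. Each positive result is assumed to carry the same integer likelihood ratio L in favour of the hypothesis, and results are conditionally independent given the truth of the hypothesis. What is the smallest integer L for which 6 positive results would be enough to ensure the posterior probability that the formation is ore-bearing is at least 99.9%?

Prior odds = 0.023/0.977 = 23/977.
Target odds = 0.999/0.001 = 999.
Need L⁶ ≥ 999 ÷ (23/977) = 976023/23.
5⁶ = 15625 < 976023/23 ≤ 46656 = 6⁶, so L = 6.

6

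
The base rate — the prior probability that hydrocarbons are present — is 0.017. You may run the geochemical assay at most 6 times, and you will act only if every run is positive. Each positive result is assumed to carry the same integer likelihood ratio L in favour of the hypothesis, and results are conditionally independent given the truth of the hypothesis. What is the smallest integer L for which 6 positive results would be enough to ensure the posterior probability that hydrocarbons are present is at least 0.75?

3

Prior odds = 0.017/0.983 = 17/983.
Target odds = 0.75/0.25 = 3.
Need L⁶ ≥ 3 ÷ (17/983) = 2949/17.
2⁶ = 64 < 2949/17 ≤ 729 = 3⁶, so L = 3.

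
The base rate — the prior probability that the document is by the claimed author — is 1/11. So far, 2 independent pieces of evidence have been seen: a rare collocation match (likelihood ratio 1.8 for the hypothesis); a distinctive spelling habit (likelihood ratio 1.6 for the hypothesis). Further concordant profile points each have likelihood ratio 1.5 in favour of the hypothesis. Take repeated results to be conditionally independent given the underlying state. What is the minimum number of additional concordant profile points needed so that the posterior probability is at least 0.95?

Prior odds = (1/11)/(10/11) = 0.1.
Combined Bayes factor of the evidence already in hand = 1.8 × 1.6 = 2.88.
Odds after that evidence = 0.1 × 2.88 = 0.288.
Target odds = 0.95/0.05 = 19.
Need 1.5ⁿ ≥ 19 ÷ 0.288 = 2375/36.
1.5¹⁰ = 59049/1024 falls short of 2375/36 but 1.5¹¹ = 177147/2048 reaches it, so n = 11.

11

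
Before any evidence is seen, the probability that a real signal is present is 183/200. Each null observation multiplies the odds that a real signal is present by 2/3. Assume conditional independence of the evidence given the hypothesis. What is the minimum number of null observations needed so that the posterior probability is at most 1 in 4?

Prior odds: 0.915 ÷ 0.085 = 183/17.
Likelihood ratio per null observation = 2/3.
Target odds: 0.25 ÷ 0.75 = 1/3.
Require (2/3)ⁿ ≤ 1/3 ÷ (183/17) = 17/549.
(2/3)⁸ = 256/6561 is still above 17/549 but (2/3)⁹ = 512/19683 is at or below it, so n = 9.

9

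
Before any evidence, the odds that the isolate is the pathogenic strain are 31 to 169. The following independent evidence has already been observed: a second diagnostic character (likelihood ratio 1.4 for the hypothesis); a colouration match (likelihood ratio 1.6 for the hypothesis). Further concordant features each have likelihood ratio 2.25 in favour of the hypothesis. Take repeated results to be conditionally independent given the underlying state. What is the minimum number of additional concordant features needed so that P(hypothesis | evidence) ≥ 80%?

3

Prior odds = 31/169.
Combined Bayes factor of the evidence already in hand = 1.4 × 1.6 = 2.24.
Odds after that evidence = (31/169) × 2.24 = 1736/4225.
Target odds = 0.8/0.2 = 4.
Need 2.25ⁿ ≥ 4 ÷ (1736/4225) = 4225/434.
2.25² = 5.0625 falls short of 4225/434 but 2.25³ = 11.390625 reaches it, so n = 3.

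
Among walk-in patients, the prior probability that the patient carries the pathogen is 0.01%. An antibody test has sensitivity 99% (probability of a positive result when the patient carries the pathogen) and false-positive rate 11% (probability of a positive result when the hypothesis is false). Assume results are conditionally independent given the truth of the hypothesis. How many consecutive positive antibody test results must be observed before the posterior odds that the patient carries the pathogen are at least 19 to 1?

Prior odds = 0.0001/0.9999 = 1/9999.
Likelihood ratio of a positive result = 0.99/0.11 = 9.
Target odds = 19.
Require 9ⁿ ≥ 19 ÷ (1/9999) = 189981.
9⁵ = 59049 falls short of 189981 but 9⁶ = 531441 reaches it, so n = 6.

6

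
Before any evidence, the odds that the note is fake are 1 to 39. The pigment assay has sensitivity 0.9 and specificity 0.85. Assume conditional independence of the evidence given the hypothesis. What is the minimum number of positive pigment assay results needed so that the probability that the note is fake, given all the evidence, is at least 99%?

Prior odds = 1/39.
False-positive rate = 1 − 0.85 = 0.15; likelihood ratio of a positive = 0.9/0.15 = 6.
Target posterior odds = 0.99/0.01 = 99.
Need (1/39) × 6ⁿ ≥ 99, i.e. 6ⁿ ≥ 3861.
6⁴ = 1296 falls short of 3861 but 6⁵ = 7776 reaches it, so n = 5.

5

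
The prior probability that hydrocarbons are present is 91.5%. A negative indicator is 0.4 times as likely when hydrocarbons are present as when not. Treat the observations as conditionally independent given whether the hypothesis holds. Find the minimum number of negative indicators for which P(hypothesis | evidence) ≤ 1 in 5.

5

Prior odds = 0.915/0.085 = 183/17.
Likelihood ratio per negative indicator = 0.4.
Target odds: 0.2 ÷ 0.8 = 0.25.
Require 0.4ⁿ ≤ 0.25 ÷ (183/17) = 17/732.
0.4⁴ = 0.0256 is still above 17/732 but 0.4⁵ = 0.01024 is at or below it, so n = 5.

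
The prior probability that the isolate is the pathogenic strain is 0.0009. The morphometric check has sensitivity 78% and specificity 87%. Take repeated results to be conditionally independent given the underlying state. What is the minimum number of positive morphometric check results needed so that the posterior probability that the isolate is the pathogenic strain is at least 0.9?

6

Prior odds: 0.0009 ÷ 0.9991 = 9/9991.
False-positive rate = 1 − 0.87 = 0.13; likelihood ratio of a positive = 0.78/0.13 = 6.
Target posterior odds = 0.9/0.1 = 9.
Require 6ⁿ ≥ 9 ÷ (9/9991) = 9991.
6⁵ = 7776 falls short of 9991 but 6⁶ = 46656 reaches it, so n = 6.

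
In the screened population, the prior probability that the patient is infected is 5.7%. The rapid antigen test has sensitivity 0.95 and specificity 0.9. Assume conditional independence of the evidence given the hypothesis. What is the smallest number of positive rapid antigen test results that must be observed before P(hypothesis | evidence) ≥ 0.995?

4

Prior odds: 0.057 ÷ 0.943 = 57/943.
False-positive rate = 1 − 0.9 = 0.1; likelihood ratio of a positive = 0.95/0.1 = 9.5.
Target posterior odds = 0.995/0.005 = 199.
Need (57/943) × 9.5ⁿ ≥ 199, i.e. 9.5ⁿ ≥ 187657/57.
9.5³ = 857.375 falls short of 187657/57 but 9.5⁴ = 8145.0625 reaches it, so n = 4.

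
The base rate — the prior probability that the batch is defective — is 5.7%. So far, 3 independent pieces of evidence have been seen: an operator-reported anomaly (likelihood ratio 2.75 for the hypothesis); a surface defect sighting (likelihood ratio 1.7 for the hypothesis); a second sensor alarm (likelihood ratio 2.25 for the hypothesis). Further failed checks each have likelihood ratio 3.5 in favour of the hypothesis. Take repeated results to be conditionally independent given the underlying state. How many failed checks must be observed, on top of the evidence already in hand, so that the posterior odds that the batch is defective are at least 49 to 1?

Prior odds = 0.057/0.943 = 57/943.
Combined Bayes factor of the evidence already in hand = 2.75 × 1.7 × 2.25 = 10.51875.
Odds after that evidence = (57/943) × 10.51875 = 95931/150880.
Target odds = 49.
Need 3.5ⁿ ≥ 49 ÷ (95931/150880) = 7393120/95931.
3.5³ = 42.875 falls short of 7393120/95931 but 3.5⁴ = 150.0625 reaches it, so n = 4.

4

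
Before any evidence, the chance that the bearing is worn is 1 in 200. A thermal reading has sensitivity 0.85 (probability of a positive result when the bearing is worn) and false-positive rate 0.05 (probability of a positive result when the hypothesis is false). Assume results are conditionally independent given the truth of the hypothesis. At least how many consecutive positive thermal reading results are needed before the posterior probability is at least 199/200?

4

Prior odds = 0.005/0.995 = 1/199.
Likelihood ratio of a positive result = 0.85/0.05 = 17.
Target posterior odds = 0.995/0.005 = 199.
Need (1/199) × 17ⁿ ≥ 199, i.e. 17ⁿ ≥ 39601.
17³ = 4913 falls short of 39601 but 17⁴ = 83521 reaches it, so n = 4.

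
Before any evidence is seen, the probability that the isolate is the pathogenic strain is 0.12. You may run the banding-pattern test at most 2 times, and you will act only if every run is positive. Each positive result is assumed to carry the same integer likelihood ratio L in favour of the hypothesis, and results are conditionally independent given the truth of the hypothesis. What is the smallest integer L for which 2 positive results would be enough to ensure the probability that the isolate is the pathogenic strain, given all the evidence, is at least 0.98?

Prior odds = 0.12/0.88 = 3/22.
Target odds = 0.98/0.02 = 49.
Need L² ≥ 49 ÷ (3/22) = 1078/3.
18² = 324 < 1078/3 ≤ 361 = 19², so L = 19.

19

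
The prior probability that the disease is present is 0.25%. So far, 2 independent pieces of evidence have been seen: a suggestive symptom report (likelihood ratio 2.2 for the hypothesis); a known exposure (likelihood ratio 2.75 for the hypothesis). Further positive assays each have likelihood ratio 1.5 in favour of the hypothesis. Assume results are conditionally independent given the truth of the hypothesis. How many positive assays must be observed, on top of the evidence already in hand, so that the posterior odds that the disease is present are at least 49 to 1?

20

Prior odds = 0.0025/0.9975 = 1/399.
Combined Bayes factor of the evidence already in hand = 2.2 × 2.75 = 6.05.
Odds after that evidence = (1/399) × 6.05 = 121/7980.
Target odds = 49.
Need 1.5ⁿ ≥ 49 ÷ (121/7980) = 391020/121.
1.5¹⁹ ≈2216.84 falls short of 391020/121 but 1.5²⁰ ≈3325.26 reaches it, so n = 20.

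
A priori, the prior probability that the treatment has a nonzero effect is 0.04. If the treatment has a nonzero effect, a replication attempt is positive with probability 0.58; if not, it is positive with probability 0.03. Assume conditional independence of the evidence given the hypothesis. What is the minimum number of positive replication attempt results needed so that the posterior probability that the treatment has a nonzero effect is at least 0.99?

Prior odds: 0.04 ÷ 0.96 = 1/24.
Likelihood ratio of a positive = 0.58/0.03 = 58/3.
Target odds: 0.99 ÷ 0.01 = 99.
Require (58/3)ⁿ ≥ 99 ÷ (1/24) = 2376.
(58/3)² = 3364/9 falls short of 2376 but (58/3)³ = 195112/27 reaches it, so n = 3.

3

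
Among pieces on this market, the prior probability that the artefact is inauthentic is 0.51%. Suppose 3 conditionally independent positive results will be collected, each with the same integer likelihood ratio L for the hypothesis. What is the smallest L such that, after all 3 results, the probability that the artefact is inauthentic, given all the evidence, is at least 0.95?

16

Prior odds = 0.0051/0.9949 = 51/9949.
Target odds = 0.95/0.05 = 19.
Need L³ ≥ 19 ÷ (51/9949) = 189031/51.
15³ = 3375 < 189031/51 ≤ 4096 = 16³, so L = 16.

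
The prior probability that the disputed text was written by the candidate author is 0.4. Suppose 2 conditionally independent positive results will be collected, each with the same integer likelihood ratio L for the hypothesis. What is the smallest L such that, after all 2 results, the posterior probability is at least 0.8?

3

Prior odds = 0.4/0.6 = 2/3.
Target odds = 0.8/0.2 = 4.
Need L² ≥ 4 ÷ (2/3) = 6.
2² = 4 < 6 ≤ 9 = 3², so L = 3.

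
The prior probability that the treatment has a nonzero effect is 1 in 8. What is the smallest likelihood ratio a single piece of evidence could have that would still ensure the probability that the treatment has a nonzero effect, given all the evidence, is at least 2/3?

Prior odds = 0.125/0.875 = 1/7.
Target odds = (2/3)/(1/3) = 2.
Required Bayes factor = 2 ÷ (1/7) = 14.

14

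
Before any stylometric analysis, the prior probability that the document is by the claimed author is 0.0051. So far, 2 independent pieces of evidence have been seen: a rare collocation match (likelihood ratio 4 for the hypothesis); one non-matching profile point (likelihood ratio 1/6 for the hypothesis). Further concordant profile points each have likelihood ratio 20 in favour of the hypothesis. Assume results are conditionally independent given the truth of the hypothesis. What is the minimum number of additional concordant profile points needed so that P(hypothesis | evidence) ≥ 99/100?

4

Prior odds = 0.0051/0.9949 = 51/9949.
Combined Bayes factor of the evidence already in hand = 4 × (1/6) = 2/3.
Odds after that evidence = (51/9949) × 2/3 = 34/9949.
Target odds = 0.99/0.01 = 99.
Need 20ⁿ ≥ 99 ÷ (34/9949) = 984951/34.
20³ = 8000 falls short of 984951/34 but 20⁴ = 160000 reaches it, so n = 4.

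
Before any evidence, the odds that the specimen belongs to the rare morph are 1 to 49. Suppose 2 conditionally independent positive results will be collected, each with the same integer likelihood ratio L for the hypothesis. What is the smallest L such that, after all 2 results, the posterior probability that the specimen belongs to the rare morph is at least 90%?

Prior odds = 1/49.
Target odds = 0.9/0.1 = 9.
Need L² ≥ 9 ÷ (1/49) = 441.
20² = 400 < 441 ≤ 441 = 21², so L = 21.

21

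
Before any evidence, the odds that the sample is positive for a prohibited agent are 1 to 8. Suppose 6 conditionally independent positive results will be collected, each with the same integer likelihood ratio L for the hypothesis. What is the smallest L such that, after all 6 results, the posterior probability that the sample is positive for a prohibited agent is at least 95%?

Prior odds = 0.125.
Target odds = 0.95/0.05 = 19.
Need L⁶ ≥ 19 ÷ 0.125 = 152.
2⁶ = 64 < 152 ≤ 729 = 3⁶, so L = 3.

3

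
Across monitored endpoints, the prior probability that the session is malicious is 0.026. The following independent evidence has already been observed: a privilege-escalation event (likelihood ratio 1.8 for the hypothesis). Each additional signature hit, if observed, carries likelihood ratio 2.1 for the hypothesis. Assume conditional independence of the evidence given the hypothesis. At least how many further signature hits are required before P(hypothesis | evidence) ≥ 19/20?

9

Prior odds = 0.026/0.974 = 13/487.
Bayes factor of the evidence already in hand = 1.8.
Odds after that evidence = (13/487) × 1.8 = 117/2435.
Target odds = 0.95/0.05 = 19.
Need 2.1ⁿ ≥ 19 ÷ (117/2435) = 46265/117.
2.1⁸ ≈378.229 falls short of 46265/117 but 2.1⁹ ≈794.28 reaches it, so n = 9.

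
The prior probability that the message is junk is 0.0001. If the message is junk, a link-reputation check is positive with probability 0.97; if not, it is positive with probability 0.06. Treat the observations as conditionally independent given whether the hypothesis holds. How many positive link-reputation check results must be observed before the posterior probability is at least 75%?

Prior odds: 0.0001 ÷ 0.9999 = 1/9999.
Likelihood ratio of a positive = 0.97/0.06 = 97/6.
Target odds: 0.75 ÷ 0.25 = 3.
Require (97/6)ⁿ ≥ 3 ÷ (1/9999) = 29997.
(97/6)³ = 912673/216 falls short of 29997 but (97/6)⁴ = 88529281/1296 reaches it, so n = 4.

4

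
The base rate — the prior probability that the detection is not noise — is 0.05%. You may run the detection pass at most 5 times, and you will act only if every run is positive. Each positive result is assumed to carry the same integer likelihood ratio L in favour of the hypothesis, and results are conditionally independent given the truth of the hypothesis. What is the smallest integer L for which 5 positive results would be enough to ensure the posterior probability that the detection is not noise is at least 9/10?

8

Prior odds = 0.0005/0.9995 = 1/1999.
Target odds = 0.9/0.1 = 9.
Need L⁵ ≥ 9 ÷ (1/1999) = 17991.
7⁵ = 16807 < 17991 ≤ 32768 = 8⁵, so L = 8.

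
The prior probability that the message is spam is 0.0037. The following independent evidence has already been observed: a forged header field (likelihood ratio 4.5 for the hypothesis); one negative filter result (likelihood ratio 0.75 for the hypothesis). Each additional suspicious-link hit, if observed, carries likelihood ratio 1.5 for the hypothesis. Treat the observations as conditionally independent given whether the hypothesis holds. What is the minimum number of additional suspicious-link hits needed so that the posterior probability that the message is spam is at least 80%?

15

Prior odds = 0.0037/0.9963 = 37/9963.
Combined Bayes factor of the evidence already in hand = 4.5 × 0.75 = 3.375.
Odds after that evidence = (37/9963) × 3.375 = 37/2952.
Target odds = 0.8/0.2 = 4.
Need 1.5ⁿ ≥ 4 ÷ (37/2952) = 11808/37.
1.5¹⁴ = 4782969/16384 falls short of 11808/37 but 1.5¹⁵ = 14348907/32768 reaches it, so n = 15.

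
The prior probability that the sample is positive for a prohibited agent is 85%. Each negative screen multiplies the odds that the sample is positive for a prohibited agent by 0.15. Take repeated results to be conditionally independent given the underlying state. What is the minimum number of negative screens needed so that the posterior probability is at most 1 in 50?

Prior odds = 0.85/0.15 = 17/3.
Likelihood ratio per negative screen = 0.15.
Target odds: 0.02 ÷ 0.98 = 1/49.
Require 0.15ⁿ ≤ 1/49 ÷ (17/3) = 3/833.
0.15² = 0.0225 is still above 3/833 but 0.15³ = 0.003375 is at or below it, so n = 3.

3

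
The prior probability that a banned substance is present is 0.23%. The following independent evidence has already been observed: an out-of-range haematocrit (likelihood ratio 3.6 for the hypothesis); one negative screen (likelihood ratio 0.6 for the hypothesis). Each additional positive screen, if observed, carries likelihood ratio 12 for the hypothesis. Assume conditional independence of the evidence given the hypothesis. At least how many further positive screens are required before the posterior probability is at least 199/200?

5

Prior odds = 0.0023/0.9977 = 23/9977.
Combined Bayes factor of the evidence already in hand = 3.6 × 0.6 = 2.16.
Odds after that evidence = (23/9977) × 2.16 = 1242/249425.
Target odds = 0.995/0.005 = 199.
Need 12ⁿ ≥ 199 ÷ (1242/249425) = 49635575/1242.
12⁴ = 20736 falls short of 49635575/1242 but 12⁵ = 248832 reaches it, so n = 5.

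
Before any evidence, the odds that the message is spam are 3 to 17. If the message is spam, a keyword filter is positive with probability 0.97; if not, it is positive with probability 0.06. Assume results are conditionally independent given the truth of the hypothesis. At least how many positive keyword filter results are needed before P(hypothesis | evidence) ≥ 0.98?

3

Prior odds = 3/17.
Likelihood ratio of a positive = 0.97/0.06 = 97/6.
Target posterior odds = 0.98/0.02 = 49.
Need (3/17) × (97/6)ⁿ ≥ 49, i.e. (97/6)ⁿ ≥ 833/3.
(97/6)² = 9409/36 falls short of 833/3 but (97/6)³ = 912673/216 reaches it, so n = 3.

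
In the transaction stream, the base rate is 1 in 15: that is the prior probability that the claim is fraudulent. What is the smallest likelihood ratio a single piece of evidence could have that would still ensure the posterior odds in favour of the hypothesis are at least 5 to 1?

Prior odds = (1/15)/(14/15) = 1/14.
Target odds = 5.
Required Bayes factor = 5 ÷ (1/14) = 70.

70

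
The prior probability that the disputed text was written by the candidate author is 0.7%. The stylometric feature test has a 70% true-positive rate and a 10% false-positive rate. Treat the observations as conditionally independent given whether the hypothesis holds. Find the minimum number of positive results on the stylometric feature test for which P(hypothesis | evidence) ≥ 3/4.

4

Prior odds: 0.007 ÷ 0.993 = 7/993.
Likelihood ratio of a positive result = 0.7/0.1 = 7.
Target odds: 0.75 ÷ 0.25 = 3.
Need (7/993) × 7ⁿ ≥ 3, i.e. 7ⁿ ≥ 2979/7.
7³ = 343 falls short of 2979/7 but 7⁴ = 2401 reaches it, so n = 4.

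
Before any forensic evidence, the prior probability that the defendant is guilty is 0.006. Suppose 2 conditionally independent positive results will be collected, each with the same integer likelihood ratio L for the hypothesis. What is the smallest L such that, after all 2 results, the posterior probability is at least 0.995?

Prior odds = 0.006/0.994 = 3/497.
Target odds = 0.995/0.005 = 199.
Need L² ≥ 199 ÷ (3/497) = 98903/3.
181² = 32761 < 98903/3 ≤ 33124 = 182², so L = 182.

182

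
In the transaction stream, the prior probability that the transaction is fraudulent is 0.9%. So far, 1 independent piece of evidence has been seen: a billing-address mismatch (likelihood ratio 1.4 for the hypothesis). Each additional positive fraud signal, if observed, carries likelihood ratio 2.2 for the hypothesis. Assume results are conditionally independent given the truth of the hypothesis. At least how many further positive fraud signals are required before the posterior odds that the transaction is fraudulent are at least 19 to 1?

Prior odds = 0.009/0.991 = 9/991.
Bayes factor of the evidence already in hand = 1.4.
Odds after that evidence = (9/991) × 1.4 = 63/4955.
Target odds = 19.
Need 2.2ⁿ ≥ 19 ÷ (63/4955) = 94145/63.
2.2⁹ ≈1207.27 falls short of 94145/63 but 2.2¹⁰ ≈2655.99 reaches it, so n = 10.

10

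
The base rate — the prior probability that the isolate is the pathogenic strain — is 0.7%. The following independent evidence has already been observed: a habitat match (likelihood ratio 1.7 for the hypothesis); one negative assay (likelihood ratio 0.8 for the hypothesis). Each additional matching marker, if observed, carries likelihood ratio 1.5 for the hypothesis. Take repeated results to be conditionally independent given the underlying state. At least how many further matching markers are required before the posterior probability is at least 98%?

22

Prior odds = 0.007/0.993 = 7/993.
Combined Bayes factor of the evidence already in hand = 1.7 × 0.8 = 1.36.
Odds after that evidence = (7/993) × 1.36 = 238/24825.
Target odds = 0.98/0.02 = 49.
Need 1.5ⁿ ≥ 49 ÷ (238/24825) = 173775/34.
1.5²¹ ≈4987.89 falls short of 173775/34 but 1.5²² ≈7481.83 reaches it, so n = 22.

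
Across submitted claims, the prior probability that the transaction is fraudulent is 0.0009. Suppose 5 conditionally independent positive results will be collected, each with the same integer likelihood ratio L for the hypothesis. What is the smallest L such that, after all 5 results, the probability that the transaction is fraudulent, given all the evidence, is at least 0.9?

Prior odds = 0.0009/0.9991 = 9/9991.
Target odds = 0.9/0.1 = 9.
Need L⁵ ≥ 9 ÷ (9/9991) = 9991.
6⁵ = 7776 < 9991 ≤ 16807 = 7⁵, so L = 7.

7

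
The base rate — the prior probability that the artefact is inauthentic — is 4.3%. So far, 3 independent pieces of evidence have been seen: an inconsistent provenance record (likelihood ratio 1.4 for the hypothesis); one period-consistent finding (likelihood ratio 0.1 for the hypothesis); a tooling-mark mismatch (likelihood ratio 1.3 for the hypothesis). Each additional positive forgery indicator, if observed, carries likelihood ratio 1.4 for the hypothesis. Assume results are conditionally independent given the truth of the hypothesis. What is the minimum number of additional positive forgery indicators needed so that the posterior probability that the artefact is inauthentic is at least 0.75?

Prior odds = 0.043/0.957 = 43/957.
Combined Bayes factor of the evidence already in hand = 1.4 × 0.1 × 1.3 = 0.182.
Odds after that evidence = (43/957) × 0.182 = 3913/478500.
Target odds = 0.75/0.25 = 3.
Need 1.4ⁿ ≥ 3 ÷ (3913/478500) = 1435500/3913.
1.4¹⁷ ≈304.913 falls short of 1435500/3913 but 1.4¹⁸ ≈426.879 reaches it, so n = 18.

18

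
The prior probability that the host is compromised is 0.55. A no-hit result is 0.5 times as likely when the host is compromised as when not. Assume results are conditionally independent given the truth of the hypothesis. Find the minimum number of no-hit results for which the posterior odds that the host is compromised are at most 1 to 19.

5

Prior odds: 0.55 ÷ 0.45 = 11/9.
Likelihood ratio per no-hit result = 0.5.
Target odds = 1/19.
Need (11/9) × 0.5ⁿ ≤ 1/19, i.e. 0.5ⁿ ≤ 9/209.
0.5⁴ = 0.0625 is still above 9/209 but 0.5⁵ = 0.03125 is at or below it, so n = 5.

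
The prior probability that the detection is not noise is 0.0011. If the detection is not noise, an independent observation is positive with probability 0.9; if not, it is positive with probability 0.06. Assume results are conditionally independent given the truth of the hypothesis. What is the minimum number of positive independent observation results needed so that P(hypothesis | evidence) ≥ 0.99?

Prior odds: 0.0011 ÷ 0.9989 = 11/9989.
Likelihood ratio of a positive = 0.9/0.06 = 15.
Target odds: 0.99 ÷ 0.01 = 99.
Require 15ⁿ ≥ 99 ÷ (11/9989) = 89901.
15⁴ = 50625 falls short of 89901 but 15⁵ = 759375 reaches it, so n = 5.

5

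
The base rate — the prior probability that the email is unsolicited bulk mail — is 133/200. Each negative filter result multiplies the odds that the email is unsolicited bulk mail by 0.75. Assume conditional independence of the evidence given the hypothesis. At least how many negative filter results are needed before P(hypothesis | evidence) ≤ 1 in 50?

16

Prior odds = 0.665/0.335 = 133/67.
Likelihood ratio per negative filter result = 0.75.
Target odds: 0.02 ÷ 0.98 = 1/49.
Require 0.75ⁿ ≤ 1/49 ÷ (133/67) = 67/6517.
0.75¹⁵ ≈0.0133635 is still above 67/6517 but 0.75¹⁶ ≈0.0100226 is at or below it, so n = 16.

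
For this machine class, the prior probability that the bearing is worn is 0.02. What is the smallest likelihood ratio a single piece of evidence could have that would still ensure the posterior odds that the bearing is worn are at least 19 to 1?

931

Prior odds = 0.02/0.98 = 1/49.
Target odds = 19.
Required Bayes factor = 19 ÷ (1/49) = 931.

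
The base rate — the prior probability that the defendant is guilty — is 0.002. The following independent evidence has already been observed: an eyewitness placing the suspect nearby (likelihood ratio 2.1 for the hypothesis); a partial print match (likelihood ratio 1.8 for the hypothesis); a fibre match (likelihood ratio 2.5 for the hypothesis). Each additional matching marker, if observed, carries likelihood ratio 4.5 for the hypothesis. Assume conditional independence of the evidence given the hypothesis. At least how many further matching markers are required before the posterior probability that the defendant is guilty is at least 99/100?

6

Prior odds = 0.002/0.998 = 1/499.
Combined Bayes factor of the evidence already in hand = 2.1 × 1.8 × 2.5 = 9.45.
Odds after that evidence = (1/499) × 9.45 = 189/9980.
Target odds = 0.99/0.01 = 99.
Need 4.5ⁿ ≥ 99 ÷ (189/9980) = 109780/21.
4.5⁵ = 1845.28125 falls short of 109780/21 but 4.5⁶ = 8303.765625 reaches it, so n = 6.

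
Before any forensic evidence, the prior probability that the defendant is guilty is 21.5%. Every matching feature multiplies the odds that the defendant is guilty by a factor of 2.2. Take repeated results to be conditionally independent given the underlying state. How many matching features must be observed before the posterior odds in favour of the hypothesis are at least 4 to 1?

4

Prior odds: 0.215 ÷ 0.785 = 43/157.
Likelihood ratio per matching feature = 2.2.
Target odds = 4.
Need (43/157) × 2.2ⁿ ≥ 4, i.e. 2.2ⁿ ≥ 628/43.
2.2³ = 10.648 falls short of 628/43 but 2.2⁴ = 23.4256 reaches it, so n = 4.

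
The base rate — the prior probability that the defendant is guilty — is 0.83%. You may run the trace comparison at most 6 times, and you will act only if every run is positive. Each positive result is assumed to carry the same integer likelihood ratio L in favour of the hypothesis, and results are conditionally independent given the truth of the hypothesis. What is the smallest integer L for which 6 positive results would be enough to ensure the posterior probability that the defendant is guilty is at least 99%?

5

Prior odds = 0.0083/0.9917 = 83/9917.
Target odds = 0.99/0.01 = 99.
Need L⁶ ≥ 99 ÷ (83/9917) = 981783/83.
4⁶ = 4096 < 981783/83 ≤ 15625 = 5⁶, so L = 5.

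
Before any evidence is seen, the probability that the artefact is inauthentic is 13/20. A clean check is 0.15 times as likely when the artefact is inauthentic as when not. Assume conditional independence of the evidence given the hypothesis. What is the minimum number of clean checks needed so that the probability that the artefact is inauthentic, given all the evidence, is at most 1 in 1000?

Prior odds = 0.65/0.35 = 13/7.
Likelihood ratio per clean check = 0.15.
Target posterior odds = 0.001/0.999 = 1/999.
Need (13/7) × 0.15ⁿ ≤ 1/999, i.e. 0.15ⁿ ≤ 7/12987.
0.15³ = 0.003375 is still above 7/12987 but 0.15⁴ = 81/160000 is at or below it, so n = 4.

4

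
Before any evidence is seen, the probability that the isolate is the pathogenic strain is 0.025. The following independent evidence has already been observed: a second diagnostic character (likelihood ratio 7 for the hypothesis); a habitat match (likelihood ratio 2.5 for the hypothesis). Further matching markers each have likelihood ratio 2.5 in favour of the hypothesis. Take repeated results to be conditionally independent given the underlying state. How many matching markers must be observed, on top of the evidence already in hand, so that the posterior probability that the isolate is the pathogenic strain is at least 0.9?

4

Prior odds = 0.025/0.975 = 1/39.
Combined Bayes factor of the evidence already in hand = 7 × 2.5 = 17.5.
Odds after that evidence = (1/39) × 17.5 = 35/78.
Target odds = 0.9/0.1 = 9.
Need 2.5ⁿ ≥ 9 ÷ (35/78) = 702/35.
2.5³ = 15.625 falls short of 702/35 but 2.5⁴ = 39.0625 reaches it, so n = 4.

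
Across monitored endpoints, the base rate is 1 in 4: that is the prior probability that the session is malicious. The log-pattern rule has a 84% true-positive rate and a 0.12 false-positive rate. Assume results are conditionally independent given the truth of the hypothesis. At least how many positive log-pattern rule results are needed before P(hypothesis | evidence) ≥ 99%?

Prior odds: 0.25 ÷ 0.75 = 1/3.
Likelihood ratio of a positive result = 0.84/0.12 = 7.
Target odds: 0.99 ÷ 0.01 = 99.
Need (1/3) × 7ⁿ ≥ 99, i.e. 7ⁿ ≥ 297.
7² = 49 falls short of 297 but 7³ = 343 reaches it, so n = 3.

3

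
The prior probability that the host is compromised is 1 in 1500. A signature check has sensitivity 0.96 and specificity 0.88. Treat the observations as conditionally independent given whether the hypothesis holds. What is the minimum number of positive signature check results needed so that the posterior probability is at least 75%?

5

Prior odds = (1/1500)/(1499/1500) = 1/1499.
False-positive rate = 1 − 0.88 = 0.12; likelihood ratio of a positive = 0.96/0.12 = 8.
Target posterior odds = 0.75/0.25 = 3.
Need (1/1499) × 8ⁿ ≥ 3, i.e. 8ⁿ ≥ 4497.
8⁴ = 4096 falls short of 4497 but 8⁵ = 32768 reaches it, so n = 5.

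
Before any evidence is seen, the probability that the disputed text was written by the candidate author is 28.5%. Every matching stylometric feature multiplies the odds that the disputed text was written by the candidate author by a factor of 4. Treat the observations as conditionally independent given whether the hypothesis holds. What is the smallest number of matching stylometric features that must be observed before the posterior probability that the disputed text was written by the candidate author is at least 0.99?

Prior odds: 0.285 ÷ 0.715 = 57/143.
Likelihood ratio per matching stylometric feature = 4.
Target posterior odds = 0.99/0.01 = 99.
Need (57/143) × 4ⁿ ≥ 99, i.e. 4ⁿ ≥ 4719/19.
4³ = 64 falls short of 4719/19 but 4⁴ = 256 reaches it, so n = 4.

4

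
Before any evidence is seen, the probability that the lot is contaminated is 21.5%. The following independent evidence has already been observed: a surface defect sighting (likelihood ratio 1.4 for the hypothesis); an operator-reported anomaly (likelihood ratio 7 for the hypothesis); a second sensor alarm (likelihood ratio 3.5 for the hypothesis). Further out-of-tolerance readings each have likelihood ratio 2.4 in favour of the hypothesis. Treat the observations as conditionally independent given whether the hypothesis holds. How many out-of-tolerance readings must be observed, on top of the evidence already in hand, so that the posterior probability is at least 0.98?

2

Prior odds = 0.215/0.785 = 43/157.
Combined Bayes factor of the evidence already in hand = 1.4 × 7 × 3.5 = 34.3.
Odds after that evidence = (43/157) × 34.3 = 14749/1570.
Target odds = 0.98/0.02 = 49.
Need 2.4ⁿ ≥ 49 ÷ (14749/1570) = 1570/301.
2.4¹ = 2.4 falls short of 1570/301 but 2.4² = 5.76 reaches it, so n = 2.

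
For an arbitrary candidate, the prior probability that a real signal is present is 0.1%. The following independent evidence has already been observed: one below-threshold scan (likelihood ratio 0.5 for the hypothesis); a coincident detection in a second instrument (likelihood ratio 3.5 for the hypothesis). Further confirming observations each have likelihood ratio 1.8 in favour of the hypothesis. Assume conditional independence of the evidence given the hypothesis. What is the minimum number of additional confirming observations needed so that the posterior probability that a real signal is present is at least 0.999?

Prior odds = 0.001/0.999 = 1/999.
Combined Bayes factor of the evidence already in hand = 0.5 × 3.5 = 1.75.
Odds after that evidence = (1/999) × 1.75 = 7/3996.
Target odds = 0.999/0.001 = 999.
Need 1.8ⁿ ≥ 999 ÷ (7/3996) = 3992004/7.
1.8²² ≈413043 falls short of 3992004/7 but 1.8²³ ≈743477 reaches it, so n = 23.

23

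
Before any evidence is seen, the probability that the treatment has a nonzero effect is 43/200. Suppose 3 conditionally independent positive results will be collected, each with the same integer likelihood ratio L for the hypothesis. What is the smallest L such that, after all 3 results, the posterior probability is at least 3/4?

3

Prior odds = 0.215/0.785 = 43/157.
Target odds = 0.75/0.25 = 3.
Need L³ ≥ 3 ÷ (43/157) = 471/43.
2³ = 8 < 471/43 ≤ 27 = 3³, so L = 3.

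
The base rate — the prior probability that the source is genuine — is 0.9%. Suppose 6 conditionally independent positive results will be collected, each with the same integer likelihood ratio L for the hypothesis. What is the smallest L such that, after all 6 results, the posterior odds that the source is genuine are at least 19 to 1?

Prior odds = 0.009/0.991 = 9/991.
Target odds = 19.
Need L⁶ ≥ 19 ÷ (9/991) = 18829/9.
3⁶ = 729 < 18829/9 ≤ 4096 = 4⁶, so L = 4.

4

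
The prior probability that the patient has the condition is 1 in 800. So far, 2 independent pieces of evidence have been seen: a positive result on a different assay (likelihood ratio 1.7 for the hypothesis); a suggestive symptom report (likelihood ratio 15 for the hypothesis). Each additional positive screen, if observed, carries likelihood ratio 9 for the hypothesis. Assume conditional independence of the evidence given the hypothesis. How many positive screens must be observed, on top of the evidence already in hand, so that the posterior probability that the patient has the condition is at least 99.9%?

Prior odds = 0.00125/0.99875 = 1/799.
Combined Bayes factor of the evidence already in hand = 1.7 × 15 = 25.5.
Odds after that evidence = (1/799) × 25.5 = 3/94.
Target odds = 0.999/0.001 = 999.
Need 9ⁿ ≥ 999 ÷ (3/94) = 31302.
9⁴ = 6561 falls short of 31302 but 9⁵ = 59049 reaches it, so n = 5.

5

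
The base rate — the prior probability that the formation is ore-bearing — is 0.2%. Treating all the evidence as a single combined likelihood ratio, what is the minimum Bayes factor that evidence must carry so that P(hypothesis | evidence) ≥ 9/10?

Prior odds = 0.002/0.998 = 1/499.
Target odds = 0.9/0.1 = 9.
Required Bayes factor = 9 ÷ (1/499) = 4491.

4491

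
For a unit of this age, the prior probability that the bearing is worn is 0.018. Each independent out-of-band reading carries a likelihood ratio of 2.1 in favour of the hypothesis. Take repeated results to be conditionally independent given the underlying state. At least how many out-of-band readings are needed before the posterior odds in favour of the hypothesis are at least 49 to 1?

11

Prior odds = 0.018/0.982 = 9/491.
Likelihood ratio per out-of-band reading = 2.1.
Target odds = 49.
Require 2.1ⁿ ≥ 49 ÷ (9/491) = 24059/9.
2.1¹⁰ ≈1667.99 falls short of 24059/9 but 2.1¹¹ ≈3502.78 reaches it, so n = 11.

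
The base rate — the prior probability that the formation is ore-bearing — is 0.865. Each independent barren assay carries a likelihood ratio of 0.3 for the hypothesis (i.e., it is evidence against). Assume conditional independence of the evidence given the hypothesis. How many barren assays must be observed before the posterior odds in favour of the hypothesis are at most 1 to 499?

7

Prior odds: 0.865 ÷ 0.135 = 173/27.
Likelihood ratio per barren assay = 0.3.
Target odds = 1/499.
Require 0.3ⁿ ≤ 1/499 ÷ (173/27) = 27/86327.
0.3⁶ = 729/1000000 is still above 27/86327 but 0.3⁷ = 2187/10000000 is at or below it, so n = 7.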